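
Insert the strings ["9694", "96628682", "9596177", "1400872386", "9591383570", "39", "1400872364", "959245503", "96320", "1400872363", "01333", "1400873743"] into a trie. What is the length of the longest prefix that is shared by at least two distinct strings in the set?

9

The deepest shared node is where two words last agree before diverging.
e.g. "1400872363" and "1400872364" share the prefix "140087236" of length 9; no pair shares a longer one.
Longest shared-prefix length: 9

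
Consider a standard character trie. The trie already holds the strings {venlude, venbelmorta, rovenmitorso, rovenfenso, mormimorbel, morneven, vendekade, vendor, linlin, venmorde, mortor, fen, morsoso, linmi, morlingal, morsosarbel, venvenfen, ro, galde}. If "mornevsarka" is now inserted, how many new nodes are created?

5

Walking "mornevsarka" from the root, the first 6 characters ("mornev") follow existing edges; "s" is the first miss.
New nodes needed: |"mornevsarka"| − 6 = 11 − 6 = 5.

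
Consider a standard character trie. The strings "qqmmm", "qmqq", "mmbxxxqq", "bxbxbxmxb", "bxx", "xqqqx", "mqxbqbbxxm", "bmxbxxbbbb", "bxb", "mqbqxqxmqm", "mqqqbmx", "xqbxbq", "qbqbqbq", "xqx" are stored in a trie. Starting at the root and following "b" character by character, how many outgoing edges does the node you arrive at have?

2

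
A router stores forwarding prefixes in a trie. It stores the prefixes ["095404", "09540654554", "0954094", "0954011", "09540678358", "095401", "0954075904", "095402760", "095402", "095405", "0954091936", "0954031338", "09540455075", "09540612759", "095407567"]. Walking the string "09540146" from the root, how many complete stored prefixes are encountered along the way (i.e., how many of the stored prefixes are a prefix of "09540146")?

1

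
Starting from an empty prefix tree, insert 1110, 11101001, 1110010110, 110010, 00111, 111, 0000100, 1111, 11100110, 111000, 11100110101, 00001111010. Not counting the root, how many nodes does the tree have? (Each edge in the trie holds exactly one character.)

41

Count nodes per top-level branch (shared prefixes stored once):
  '0'-branch (0000100, 00001111010, 00111): 16 nodes
  '1'-branch (110010, 111, 1110, 111000, 1110010110, 11100110, 11100110101, 11101001, 1111): 25 nodes
Sum: 41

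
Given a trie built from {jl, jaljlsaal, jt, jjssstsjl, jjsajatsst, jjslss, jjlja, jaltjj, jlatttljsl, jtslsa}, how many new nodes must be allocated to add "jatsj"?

3

Walking "jatsj" from the root, the first 2 characters ("ja") follow existing edges; "t" is the first miss.
So 5 − 2 = 3 new nodes.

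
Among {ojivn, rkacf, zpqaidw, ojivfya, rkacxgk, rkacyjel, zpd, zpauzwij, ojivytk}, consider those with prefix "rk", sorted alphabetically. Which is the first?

DFS of the "rk" subtree visits, in order: "rkacf", "rkacxgk", "rkacyjel"
The 1st is rkacf.

rkacf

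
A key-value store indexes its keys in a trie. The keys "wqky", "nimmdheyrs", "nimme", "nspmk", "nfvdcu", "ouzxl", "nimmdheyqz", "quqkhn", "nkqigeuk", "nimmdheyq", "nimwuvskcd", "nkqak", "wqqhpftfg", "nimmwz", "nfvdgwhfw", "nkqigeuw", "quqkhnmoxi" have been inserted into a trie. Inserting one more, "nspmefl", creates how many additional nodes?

3

The longest prefix of "nspmefl" already in the trie is "nspm" (length 4).
New nodes needed: |"nspmefl"| − 4 = 7 − 4 = 3.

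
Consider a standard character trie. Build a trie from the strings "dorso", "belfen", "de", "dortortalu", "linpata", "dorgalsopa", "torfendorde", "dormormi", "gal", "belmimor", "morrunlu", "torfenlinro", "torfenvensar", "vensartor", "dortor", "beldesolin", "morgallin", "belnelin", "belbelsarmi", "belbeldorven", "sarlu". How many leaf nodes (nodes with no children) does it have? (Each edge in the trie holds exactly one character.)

A leaf is a node with no children — equivalently, the end of a word that is not a proper prefix of any other stored word.
Those words: "belbeldorven", "belbelsarmi", "beldesolin", "belfen", "belmimor", "belnelin", "de", "dorgalsopa", "dormormi", "dorso", "dortortalu", "gal", "linpata", "morgallin", "morrunlu", "sarlu", "torfendorde", "torfenlinro", "torfenvensar", "vensartor"
Leaf count: 20

20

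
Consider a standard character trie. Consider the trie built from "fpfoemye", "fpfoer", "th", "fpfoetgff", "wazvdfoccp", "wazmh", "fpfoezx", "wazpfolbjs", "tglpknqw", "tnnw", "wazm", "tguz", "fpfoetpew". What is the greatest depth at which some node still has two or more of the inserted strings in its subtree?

Equivalently: take the maximum, over all pairs, of their longest common prefix length.
"fpfoetgff" and "fpfoetpew" agree on "fpfoet" (6 characters) before diverging; nothing deeper is shared.
Longest shared-prefix length: 6

6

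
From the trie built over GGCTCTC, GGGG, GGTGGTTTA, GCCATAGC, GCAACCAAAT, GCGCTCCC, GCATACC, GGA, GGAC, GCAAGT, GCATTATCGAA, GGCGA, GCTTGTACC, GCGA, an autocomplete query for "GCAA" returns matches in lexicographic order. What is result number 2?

Filter for "GCAA…" and sort: "GCAACCAAAT", "GCAAGT"
The 2nd is GCAAGT.

GCAAGT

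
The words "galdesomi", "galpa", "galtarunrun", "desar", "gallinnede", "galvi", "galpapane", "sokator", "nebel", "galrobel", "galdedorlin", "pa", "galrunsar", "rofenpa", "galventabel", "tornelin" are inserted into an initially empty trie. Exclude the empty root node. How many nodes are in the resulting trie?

Insert word by word; a character creates a node only if that edge doesn't already exist:
  "galdesomi" → 9 new (g, a, l, d, e, s, o, m, i)
  "galpa" → prefix "gal" already present; 2 new (p, a)
  "galtarunrun" → prefix "gal" already present; 8 new (t, a, r, u, n, r, u, n)
  "desar" → 5 new (d, e, s, a, r)
  "gallinnede" → prefix "gal" already present; 7 new (l, i, n, n, e, d, e)
  "galvi" → prefix "gal" already present; 2 new (v, i)
  "galpapane" → prefix "galpa" already present; 4 new (p, a, n, e)
  "sokator" → 7 new (s, o, k, a, t, o, r)
  "nebel" → 5 new (n, e, b, e, l)
  "galrobel" → prefix "gal" already present; 5 new (r, o, b, e, l)
  "galdedorlin" → prefix "galde" already present; 6 new (d, o, r, l, i, n)
  "pa" → 2 new (p, a)
  "galrunsar" → prefix "galr" already present; 5 new (u, n, s, a, r)
  "rofenpa" → 7 new (r, o, f, e, n, p, a)
  "galventabel" → prefix "galv" already present; 7 new (e, n, t, a, b, e, l)
  "tornelin" → 8 new (t, o, r, n, e, l, i, n)
Total nodes = 9 + 2 + 8 + 5 + 7 + 2 + 4 + 7 + 5 + 5 + 6 + 2 + 5 + 7 + 7 + 8 = 89

89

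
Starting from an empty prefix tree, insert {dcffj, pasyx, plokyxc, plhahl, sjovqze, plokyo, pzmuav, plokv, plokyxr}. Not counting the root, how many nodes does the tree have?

Count nodes per top-level branch (shared prefixes stored once):
  'd'-branch (dcffj): 5 nodes
  'p'-branch (pasyx, plhahl, plokv, plokyo, plokyxc, plokyxr, pzmuav): 23 nodes
  's'-branch (sjovqze): 7 nodes
Sum: 35

35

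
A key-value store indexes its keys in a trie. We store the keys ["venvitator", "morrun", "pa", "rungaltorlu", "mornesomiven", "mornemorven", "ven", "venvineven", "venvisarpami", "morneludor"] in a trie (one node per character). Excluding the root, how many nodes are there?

61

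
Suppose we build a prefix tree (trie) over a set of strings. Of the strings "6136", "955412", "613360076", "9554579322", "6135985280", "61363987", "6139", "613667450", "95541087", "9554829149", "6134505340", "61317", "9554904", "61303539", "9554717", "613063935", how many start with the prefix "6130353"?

Walk to "6130353"; the words in its subtree are exactly those with that prefix.
Words under "6130353": 61303539
Count: 1

1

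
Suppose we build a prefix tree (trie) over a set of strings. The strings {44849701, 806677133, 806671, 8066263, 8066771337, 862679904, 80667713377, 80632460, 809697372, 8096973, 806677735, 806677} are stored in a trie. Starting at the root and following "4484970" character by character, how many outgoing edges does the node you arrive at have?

1

The children of the "4484970" node are the distinct next characters among strings starting with "4484970".
Distinct next characters after "4484970": 1.
That node has 1 child edge.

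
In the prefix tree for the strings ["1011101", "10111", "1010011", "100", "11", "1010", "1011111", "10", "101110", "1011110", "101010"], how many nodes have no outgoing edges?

Leaves are exactly the stored words that no other stored word extends.
Those words: "100", "1010011", "101010", "1011101", "1011110", "1011111", "11"
Leaf count: 7

7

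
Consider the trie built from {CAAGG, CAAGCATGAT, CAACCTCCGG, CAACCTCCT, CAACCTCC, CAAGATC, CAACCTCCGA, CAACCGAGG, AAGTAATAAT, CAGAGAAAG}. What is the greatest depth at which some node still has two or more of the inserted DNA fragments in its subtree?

9

The deepest shared node is where two words last agree before diverging.
"CAACCTCCGA" and "CAACCTCCGG" agree on "CAACCTCCG" (9 characters) before diverging; nothing deeper is shared.
Longest shared-prefix length: 9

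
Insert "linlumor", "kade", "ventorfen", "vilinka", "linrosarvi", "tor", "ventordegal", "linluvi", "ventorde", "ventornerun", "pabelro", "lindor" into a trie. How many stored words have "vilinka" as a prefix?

Filter for entries beginning with "vilinka":
Words under "vilinka": vilinka
Count: 1

1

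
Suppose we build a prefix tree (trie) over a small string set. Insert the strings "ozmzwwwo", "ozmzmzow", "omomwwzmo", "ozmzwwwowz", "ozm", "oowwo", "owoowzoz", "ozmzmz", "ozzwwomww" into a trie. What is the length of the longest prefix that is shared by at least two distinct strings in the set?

8

The deepest shared node is where two words last agree before diverging.
e.g. "ozmzwwwo" and "ozmzwwwowz" share the prefix "ozmzwwwo" of length 8; no pair shares a longer one.
Longest shared-prefix length: 8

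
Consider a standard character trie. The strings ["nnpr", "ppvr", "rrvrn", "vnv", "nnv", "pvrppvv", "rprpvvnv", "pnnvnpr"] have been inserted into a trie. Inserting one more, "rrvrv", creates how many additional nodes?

"rrvr" is already a path in the trie; the remaining "v" must be added.
So 5 − 4 = 1 new nodes.

1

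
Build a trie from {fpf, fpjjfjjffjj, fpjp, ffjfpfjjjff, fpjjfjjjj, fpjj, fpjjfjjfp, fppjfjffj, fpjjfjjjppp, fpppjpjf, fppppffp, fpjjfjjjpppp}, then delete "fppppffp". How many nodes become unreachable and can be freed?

4

A node on "fppppffp"'s path can go only if nothing else ends at it or branches off below it.
The suffix "pffp" (4 nodes) is used only by "fppppffp"; the node for "fppp" still has the child "j", so pruning stops there.
Nodes removed: 4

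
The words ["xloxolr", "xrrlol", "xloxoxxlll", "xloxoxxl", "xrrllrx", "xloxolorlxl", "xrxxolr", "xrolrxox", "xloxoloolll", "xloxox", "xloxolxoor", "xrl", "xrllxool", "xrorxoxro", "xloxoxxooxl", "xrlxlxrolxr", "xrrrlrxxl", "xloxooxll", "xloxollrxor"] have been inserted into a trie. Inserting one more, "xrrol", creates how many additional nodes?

Walking "xrrol" from the root, the first 3 characters ("xrr") follow existing edges; "o" is the first miss.
So 5 − 3 = 2 new nodes.

2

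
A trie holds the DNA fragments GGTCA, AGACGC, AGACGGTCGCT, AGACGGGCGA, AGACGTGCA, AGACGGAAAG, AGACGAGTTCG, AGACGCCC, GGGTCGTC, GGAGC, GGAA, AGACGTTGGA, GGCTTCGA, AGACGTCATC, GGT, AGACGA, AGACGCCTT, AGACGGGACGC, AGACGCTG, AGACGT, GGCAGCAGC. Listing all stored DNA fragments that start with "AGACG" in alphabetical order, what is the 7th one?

AGACGGAAAG

Words with prefix "AGACG", in lexicographic order: "AGACGA", "AGACGAGTTCG", "AGACGC", "AGACGCCC", "AGACGCCTT", "AGACGCTG", "AGACGGAAAG", "AGACGGGACGC", "AGACGGGCGA", "AGACGGTCGCT", "AGACGT", "AGACGTCATC", "AGACGTGCA", "AGACGTTGGA"
Position 7: AGACGGAAAG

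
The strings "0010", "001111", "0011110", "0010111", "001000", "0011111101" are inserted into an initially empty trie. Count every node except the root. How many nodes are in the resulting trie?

Trie structure (* marks end of a word):
(root)
└─ 0
   └─ 0
      └─ 1
         ├─ 0 *
         │  ├─ 0
         │  │  └─ 0 *
         │  └─ 1
         │     └─ 1
         │        └─ 1 *
         └─ 1
            └─ 1
               └─ 1 *
                  ├─ 0 *
                  └─ 1
                     └─ 1
                        └─ 0
                           └─ 1 *
Counting every labelled node above: 17.

17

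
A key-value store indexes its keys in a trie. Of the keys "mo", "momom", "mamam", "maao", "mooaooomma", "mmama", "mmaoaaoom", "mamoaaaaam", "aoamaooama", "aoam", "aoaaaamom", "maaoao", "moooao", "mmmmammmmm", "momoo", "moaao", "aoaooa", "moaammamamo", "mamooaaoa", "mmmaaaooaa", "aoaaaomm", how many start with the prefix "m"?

16

Traverse to the node for "m", then collect every word in that subtree.
Matches: "maao", "maaoao", "mamam", "mamoaaaaam", "mamooaaoa", "mmama", "mmaoaaoom", "mmmaaaooaa", "mmmmammmmm", "mo", "moaammamamo", "moaao", "momom", "momoo", "mooaooomma", "moooao"
Count: 16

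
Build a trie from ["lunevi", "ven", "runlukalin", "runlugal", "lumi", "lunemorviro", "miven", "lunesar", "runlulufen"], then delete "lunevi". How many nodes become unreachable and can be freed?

2

After clearing the end-marker at "lunevi", prune upward until reaching a node still needed by another word.
The suffix "vi" (2 nodes) is used only by "lunevi"; the node for "lune" still has the child "m", so pruning stops there.
Nodes removed: 2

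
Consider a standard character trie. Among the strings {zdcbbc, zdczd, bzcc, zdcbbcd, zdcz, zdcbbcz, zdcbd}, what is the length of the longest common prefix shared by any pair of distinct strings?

6

Equivalently: take the maximum, over all pairs, of their longest common prefix length.
"zdcbbc" and "zdcbbcd" agree on "zdcbbc" (6 characters) before diverging; nothing deeper is shared.
Longest shared-prefix length: 6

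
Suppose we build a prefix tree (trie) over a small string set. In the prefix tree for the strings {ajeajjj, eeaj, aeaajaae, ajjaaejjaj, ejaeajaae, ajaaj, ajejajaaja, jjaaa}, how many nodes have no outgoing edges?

8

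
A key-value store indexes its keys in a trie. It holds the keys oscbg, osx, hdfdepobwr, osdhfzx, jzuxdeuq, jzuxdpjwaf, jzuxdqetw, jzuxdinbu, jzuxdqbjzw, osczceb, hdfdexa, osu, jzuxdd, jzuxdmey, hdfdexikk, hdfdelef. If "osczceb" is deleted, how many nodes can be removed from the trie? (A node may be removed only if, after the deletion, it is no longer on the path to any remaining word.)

Walk "osczceb" from the leaf back toward the root, removing each node that no remaining word uses.
The suffix "zceb" (4 nodes) is used only by "osczceb"; the node for "osc" still has the child "b", so pruning stops there.
Nodes removed: 4

4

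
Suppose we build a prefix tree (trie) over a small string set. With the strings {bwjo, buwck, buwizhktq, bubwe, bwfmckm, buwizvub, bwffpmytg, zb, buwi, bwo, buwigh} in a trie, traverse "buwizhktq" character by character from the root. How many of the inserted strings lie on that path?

Walk "buwizhktq" from the root; an end-of-word marker is hit whenever a stored word is a prefix of "buwizhktq".
Prefixes of the query that are stored words: "buwi", "buwizhktq"
Count: 2

2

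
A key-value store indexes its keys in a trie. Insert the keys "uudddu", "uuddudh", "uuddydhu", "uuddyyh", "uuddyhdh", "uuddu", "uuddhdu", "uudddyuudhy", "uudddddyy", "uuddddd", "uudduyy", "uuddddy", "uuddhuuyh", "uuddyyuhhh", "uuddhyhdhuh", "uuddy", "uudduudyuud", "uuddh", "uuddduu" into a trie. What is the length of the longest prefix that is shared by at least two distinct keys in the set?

7

Look for the deepest trie node that still has at least two words in its subtree.
e.g. "uuddddd" and "uudddddyy" share the prefix "uuddddd" of length 7; no pair shares a longer one.
Longest shared-prefix length: 7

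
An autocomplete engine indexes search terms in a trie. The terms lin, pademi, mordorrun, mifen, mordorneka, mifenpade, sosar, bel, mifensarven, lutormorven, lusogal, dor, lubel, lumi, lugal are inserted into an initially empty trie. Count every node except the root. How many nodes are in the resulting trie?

70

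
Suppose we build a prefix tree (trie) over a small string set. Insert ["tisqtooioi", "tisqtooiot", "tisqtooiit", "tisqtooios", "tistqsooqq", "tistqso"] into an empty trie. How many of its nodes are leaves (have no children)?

A leaf is a node with no children — equivalently, the end of a word that is not a proper prefix of any other stored word.
Those words: "tisqtooiit", "tisqtooioi", "tisqtooios", "tisqtooiot", "tistqsooqq"
Leaf count: 5

5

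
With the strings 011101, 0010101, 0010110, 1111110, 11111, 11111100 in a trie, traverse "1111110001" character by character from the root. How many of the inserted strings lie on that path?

3

Check each prefix of "1111110001" against the stored set — each match is an end-marker on the path.
Prefixes of the query that are stored words: "11111", "1111110", "11111100"
Count: 3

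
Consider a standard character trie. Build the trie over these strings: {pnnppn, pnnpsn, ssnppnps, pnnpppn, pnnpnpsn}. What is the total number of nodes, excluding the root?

22

Insert word by word; a character creates a node only if that edge doesn't already exist:
  "pnnppn" → 6 new (p, n, n, p, p, n)
  "pnnpsn" → prefix "pnnp" already present; 2 new (s, n)
  "ssnppnps" → 8 new (s, s, n, p, p, n, p, s)
  "pnnpppn" → prefix "pnnpp" already present; 2 new (p, n)
  "pnnpnpsn" → prefix "pnnp" already present; 4 new (n, p, s, n)
Total nodes = 6 + 2 + 8 + 2 + 4 = 22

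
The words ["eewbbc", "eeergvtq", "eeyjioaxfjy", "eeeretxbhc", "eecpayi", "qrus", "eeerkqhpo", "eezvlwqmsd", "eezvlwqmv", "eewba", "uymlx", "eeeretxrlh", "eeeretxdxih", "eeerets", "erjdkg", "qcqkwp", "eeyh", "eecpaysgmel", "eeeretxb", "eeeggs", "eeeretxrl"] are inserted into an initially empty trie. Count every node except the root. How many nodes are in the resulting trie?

Trace insertions, counting only characters that open a new branch:
  "eewbbc" → 6 new (e, e, w, b, b, c)
  "eeergvtq" → prefix "ee" already present; 6 new (e, r, g, v, t, q)
  "eeyjioaxfjy" → prefix "ee" already present; 9 new (y, j, i, o, a, x, f, j, y)
  "eeeretxbhc" → prefix "eeer" already present; 6 new (e, t, x, b, h, c)
  "eecpayi" → prefix "ee" already present; 5 new (c, p, a, y, i)
  "qrus" → 4 new (q, r, u, s)
  "eeerkqhpo" → prefix "eeer" already present; 5 new (k, q, h, p, o)
  "eezvlwqmsd" → prefix "ee" already present; 8 new (z, v, l, w, q, m, s, d)
  "eezvlwqmv" → prefix "eezvlwqm" already present; 1 new (v)
  "eewba" → prefix "eewb" already present; 1 new (a)
  "uymlx" → 5 new (u, y, m, l, x)
  "eeeretxrlh" → prefix "eeeretx" already present; 3 new (r, l, h)
  "eeeretxdxih" → prefix "eeeretx" already present; 4 new (d, x, i, h)
  "eeerets" → prefix "eeeret" already present; 1 new (s)
  "erjdkg" → prefix "e" already present; 5 new (r, j, d, k, g)
  "qcqkwp" → prefix "q" already present; 5 new (c, q, k, w, p)
  "eeyh" → prefix "eey" already present; 1 new (h)
  "eecpaysgmel" → prefix "eecpay" already present; 5 new (s, g, m, e, l)
  "eeeretxb" → prefix "eeeretxb" already present; 0 new (none)
  "eeeggs" → prefix "eee" already present; 3 new (g, g, s)
  "eeeretxrl" → prefix "eeeretxrl" already present; 0 new (none)
Total nodes = 6 + 6 + 9 + 6 + 5 + 4 + 5 + 8 + 1 + 1 + 5 + 3 + 4 + 1 + 5 + 5 + 1 + 5 + 0 + 3 + 0 = 83

83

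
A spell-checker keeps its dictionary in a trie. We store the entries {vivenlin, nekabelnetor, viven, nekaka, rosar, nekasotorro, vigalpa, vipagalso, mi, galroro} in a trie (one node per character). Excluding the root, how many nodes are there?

55

For each word, the new-node count is its length minus the longest prefix already in the trie:
  "vivenlin" → 8 new (v, i, v, e, n, l, i, n)
  "nekabelnetor" → 12 new (n, e, k, a, b, e, l, n, e, t, o, r)
  "viven" → prefix "viven" already present; 0 new (none)
  "nekaka" → prefix "neka" already present; 2 new (k, a)
  "rosar" → 5 new (r, o, s, a, r)
  "nekasotorro" → prefix "neka" already present; 7 new (s, o, t, o, r, r, o)
  "vigalpa" → prefix "vi" already present; 5 new (g, a, l, p, a)
  "vipagalso" → prefix "vi" already present; 7 new (p, a, g, a, l, s, o)
  "mi" → 2 new (m, i)
  "galroro" → 7 new (g, a, l, r, o, r, o)
Total nodes = 8 + 12 + 0 + 2 + 5 + 7 + 5 + 7 + 2 + 7 = 55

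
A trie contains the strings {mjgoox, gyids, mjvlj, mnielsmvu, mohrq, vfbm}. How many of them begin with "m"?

Filter for entries beginning with "m":
Matches: "mjgoox", "mjvlj", "mnielsmvu", "mohrq"
Count: 4

4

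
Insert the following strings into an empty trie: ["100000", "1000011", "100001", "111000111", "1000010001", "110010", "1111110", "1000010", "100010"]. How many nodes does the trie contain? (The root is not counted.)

Trie structure (* marks end of a word):
(root)
└─ 1
   ├─ 0
   │  └─ 0
   │     └─ 0
   │        ├─ 0
   │        │  ├─ 0 *
   │        │  └─ 1 *
   │        │     ├─ 0 *
   │        │     │  └─ 0
   │        │     │     └─ 0
   │        │     │        └─ 1 *
   │        │     └─ 1 *
   │        └─ 1
   │           └─ 0 *
   └─ 1
      ├─ 0
      │  └─ 0
      │     └─ 1
      │        └─ 0 *
      └─ 1
         ├─ 0
         │  └─ 0
         │     └─ 0
         │        └─ 1
         │           └─ 1
         │              └─ 1 *
         └─ 1
            └─ 1
               └─ 1
                  └─ 0 *
Counting every labelled node above: 30.

30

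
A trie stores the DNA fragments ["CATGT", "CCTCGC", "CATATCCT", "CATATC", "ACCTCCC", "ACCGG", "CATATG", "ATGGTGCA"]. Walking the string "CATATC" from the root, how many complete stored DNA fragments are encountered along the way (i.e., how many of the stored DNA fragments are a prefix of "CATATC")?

1

Walk "CATATC" from the root; an end-of-word marker is hit whenever a stored word is a prefix of "CATATC".
Prefixes of the query that are stored words: "CATATC"
Count: 1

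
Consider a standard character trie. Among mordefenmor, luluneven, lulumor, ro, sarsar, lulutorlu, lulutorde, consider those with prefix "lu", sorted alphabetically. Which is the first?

lulumor

DFS of the "lu" subtree visits, in order: "lulumor", "luluneven", "lulutorde", "lulutorlu"
The 1st is lulumor.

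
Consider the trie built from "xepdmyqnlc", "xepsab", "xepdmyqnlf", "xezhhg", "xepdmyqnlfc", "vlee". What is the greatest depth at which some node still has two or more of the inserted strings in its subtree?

Equivalently: take the maximum, over all pairs, of their longest common prefix length.
e.g. "xepdmyqnlf" and "xepdmyqnlfc" share the prefix "xepdmyqnlf" of length 10; no pair shares a longer one.
Longest shared-prefix length: 10

10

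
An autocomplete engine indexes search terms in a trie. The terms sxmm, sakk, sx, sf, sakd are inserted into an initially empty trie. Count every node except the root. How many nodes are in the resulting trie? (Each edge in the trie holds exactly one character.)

Count nodes per top-level branch (shared prefixes stored once):
  's'-branch (sakd, sakk, sf, sx, sxmm): 9 nodes
Sum: 9

9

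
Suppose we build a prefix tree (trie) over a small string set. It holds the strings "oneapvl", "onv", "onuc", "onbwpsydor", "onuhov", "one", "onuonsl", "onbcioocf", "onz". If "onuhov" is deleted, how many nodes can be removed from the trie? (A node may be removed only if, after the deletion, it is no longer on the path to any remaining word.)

Walk "onuhov" from the leaf back toward the root, removing each node that no remaining word uses.
The suffix "hov" (3 nodes) is used only by "onuhov"; the node for "onu" still has the child "c", so pruning stops there.
Nodes removed: 3

3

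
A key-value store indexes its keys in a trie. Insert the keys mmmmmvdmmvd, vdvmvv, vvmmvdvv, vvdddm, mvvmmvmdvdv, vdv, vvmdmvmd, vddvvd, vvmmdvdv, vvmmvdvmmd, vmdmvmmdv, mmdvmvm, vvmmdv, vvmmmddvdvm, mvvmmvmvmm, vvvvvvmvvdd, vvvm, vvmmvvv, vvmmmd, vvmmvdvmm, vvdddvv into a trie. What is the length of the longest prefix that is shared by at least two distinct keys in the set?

Equivalently: take the maximum, over all pairs, of their longest common prefix length.
"vvmmvdvmm" and "vvmmvdvmmd" agree on "vvmmvdvmm" (9 characters) before diverging; nothing deeper is shared.
Longest shared-prefix length: 9

9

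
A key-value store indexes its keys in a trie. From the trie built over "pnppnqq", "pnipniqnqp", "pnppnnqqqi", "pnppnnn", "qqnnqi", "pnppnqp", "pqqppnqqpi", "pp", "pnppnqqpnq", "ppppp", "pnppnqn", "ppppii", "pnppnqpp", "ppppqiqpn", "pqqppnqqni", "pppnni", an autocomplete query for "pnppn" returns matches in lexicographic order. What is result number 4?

pnppnqp

Filter for "pnppn…" and sort: "pnppnnn", "pnppnnqqqi", "pnppnqn", "pnppnqp", "pnppnqpp", "pnppnqq", "pnppnqqpnq"
Position 4: pnppnqp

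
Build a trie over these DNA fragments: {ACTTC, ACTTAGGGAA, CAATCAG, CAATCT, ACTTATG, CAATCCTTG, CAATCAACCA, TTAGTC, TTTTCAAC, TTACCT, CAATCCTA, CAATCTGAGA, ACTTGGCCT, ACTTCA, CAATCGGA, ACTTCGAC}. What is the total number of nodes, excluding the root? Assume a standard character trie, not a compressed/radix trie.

For each word, the new-node count is its length minus the longest prefix already in the trie:
  "ACTTC" → 5 new (A, C, T, T, C)
  "ACTTAGGGAA" → prefix "ACTT" already present; 6 new (A, G, G, G, A, A)
  "CAATCAG" → 7 new (C, A, A, T, C, A, G)
  "CAATCT" → prefix "CAATC" already present; 1 new (T)
  "ACTTATG" → prefix "ACTTA" already present; 2 new (T, G)
  "CAATCCTTG" → prefix "CAATC" already present; 4 new (C, T, T, G)
  "CAATCAACCA" → prefix "CAATCA" already present; 4 new (A, C, C, A)
  "TTAGTC" → 6 new (T, T, A, G, T, C)
  "TTTTCAAC" → prefix "TT" already present; 6 new (T, T, C, A, A, C)
  "TTACCT" → prefix "TTA" already present; 3 new (C, C, T)
  "CAATCCTA" → prefix "CAATCCT" already present; 1 new (A)
  "CAATCTGAGA" → prefix "CAATCT" already present; 4 new (G, A, G, A)
  "ACTTGGCCT" → prefix "ACTT" already present; 5 new (G, G, C, C, T)
  "ACTTCA" → prefix "ACTTC" already present; 1 new (A)
  "CAATCGGA" → prefix "CAATC" already present; 3 new (G, G, A)
  "ACTTCGAC" → prefix "ACTTC" already present; 3 new (G, A, C)
Total nodes = 5 + 6 + 7 + 1 + 2 + 4 + 4 + 6 + 6 + 3 + 1 + 4 + 5 + 1 + 3 + 3 = 61

61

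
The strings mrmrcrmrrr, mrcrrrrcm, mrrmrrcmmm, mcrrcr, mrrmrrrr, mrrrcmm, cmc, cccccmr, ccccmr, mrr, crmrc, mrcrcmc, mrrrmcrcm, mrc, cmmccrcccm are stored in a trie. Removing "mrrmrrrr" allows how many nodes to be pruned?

2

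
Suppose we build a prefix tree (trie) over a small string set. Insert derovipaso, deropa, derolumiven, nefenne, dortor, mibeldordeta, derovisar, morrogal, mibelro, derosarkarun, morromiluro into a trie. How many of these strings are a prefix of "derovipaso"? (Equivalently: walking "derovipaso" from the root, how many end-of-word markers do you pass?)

Check each prefix of "derovipaso" against the stored set — each match is an end-marker on the path.
Prefixes of the query that are stored words: "derovipaso"
Count: 1

1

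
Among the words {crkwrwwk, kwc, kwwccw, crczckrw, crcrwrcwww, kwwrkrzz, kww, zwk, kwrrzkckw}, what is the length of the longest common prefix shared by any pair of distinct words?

3

Equivalently: take the maximum, over all pairs, of their longest common prefix length.
e.g. "crcrwrcwww" and "crczckrw" share the prefix "crc" of length 3; no pair shares a longer one.
Longest shared-prefix length: 3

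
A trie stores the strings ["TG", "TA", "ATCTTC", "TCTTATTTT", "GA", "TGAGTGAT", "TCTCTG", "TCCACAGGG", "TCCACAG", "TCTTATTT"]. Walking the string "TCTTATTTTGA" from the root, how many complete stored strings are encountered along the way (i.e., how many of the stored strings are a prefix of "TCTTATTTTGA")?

Walk "TCTTATTTTGA" from the root; an end-of-word marker is hit whenever a stored word is a prefix of "TCTTATTTTGA".
Prefixes of the query that are stored words: "TCTTATTT", "TCTTATTTT"
Count: 2

2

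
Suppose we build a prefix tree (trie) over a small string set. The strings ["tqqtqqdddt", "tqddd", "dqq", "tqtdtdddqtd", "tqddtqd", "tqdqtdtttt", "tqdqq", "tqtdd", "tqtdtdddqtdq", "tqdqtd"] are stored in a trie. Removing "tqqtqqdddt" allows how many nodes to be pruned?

8

Walk "tqqtqqdddt" from the leaf back toward the root, removing each node that no remaining word uses.
The suffix "qtqqdddt" (8 nodes) is used only by "tqqtqqdddt"; the node for "tq" still has the child "d", so pruning stops there.
Nodes removed: 8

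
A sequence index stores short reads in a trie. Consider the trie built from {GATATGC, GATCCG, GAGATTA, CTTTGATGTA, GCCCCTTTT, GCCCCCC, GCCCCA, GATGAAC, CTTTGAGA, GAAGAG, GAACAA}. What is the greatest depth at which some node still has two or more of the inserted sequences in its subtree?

Look for the deepest trie node that still has at least two words in its subtree.
"CTTTGAGA" and "CTTTGATGTA" agree on "CTTTGA" (6 characters) before diverging; nothing deeper is shared.
Longest shared-prefix length: 6

6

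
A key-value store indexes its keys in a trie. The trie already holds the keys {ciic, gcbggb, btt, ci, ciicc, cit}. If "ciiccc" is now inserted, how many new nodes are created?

1

Walking "ciiccc" from the root, the first 5 characters ("ciicc") follow existing edges; "c" is the first miss.
Each of the 1 remaining characters creates one node.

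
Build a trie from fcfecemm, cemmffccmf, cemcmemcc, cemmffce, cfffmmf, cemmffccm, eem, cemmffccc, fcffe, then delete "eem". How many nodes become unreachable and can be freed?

3

Walk "eem" from the leaf back toward the root, removing each node that no remaining word uses.
No other word shares any prefix with "eem", so all 3 of its nodes go.
Nodes removed: 3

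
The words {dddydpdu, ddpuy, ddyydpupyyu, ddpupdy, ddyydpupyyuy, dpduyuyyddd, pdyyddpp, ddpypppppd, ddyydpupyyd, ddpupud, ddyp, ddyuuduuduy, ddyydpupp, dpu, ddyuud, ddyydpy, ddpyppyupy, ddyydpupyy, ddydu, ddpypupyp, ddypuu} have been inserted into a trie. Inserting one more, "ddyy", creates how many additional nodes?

Every character of "ddyy" already lies on an existing path (it is a prefix of some stored word).
No new nodes are needed: 0.

0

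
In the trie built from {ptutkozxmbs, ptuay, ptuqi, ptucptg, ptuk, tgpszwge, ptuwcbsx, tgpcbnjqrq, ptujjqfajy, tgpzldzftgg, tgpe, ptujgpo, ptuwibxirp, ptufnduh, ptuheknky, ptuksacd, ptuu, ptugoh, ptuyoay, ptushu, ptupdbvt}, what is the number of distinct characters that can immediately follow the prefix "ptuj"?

Follow the path "ptuj" to its node, then look at its outgoing edges.
Distinct next characters after "ptuj": g, j.
That node has 2 child edges.

2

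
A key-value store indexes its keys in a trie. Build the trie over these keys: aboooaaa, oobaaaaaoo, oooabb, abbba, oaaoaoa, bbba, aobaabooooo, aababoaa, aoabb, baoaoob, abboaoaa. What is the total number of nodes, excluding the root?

Count nodes per top-level branch (shared prefixes stored once):
  'a'-branch (aababoaa, abbba, abboaoaa, aboooaaa, aoabb, aobaabooooo): 36 nodes
  'b'-branch (baoaoob, bbba): 10 nodes
  'o'-branch (oaaoaoa, oobaaaaaoo, oooabb): 20 nodes
Sum: 66

66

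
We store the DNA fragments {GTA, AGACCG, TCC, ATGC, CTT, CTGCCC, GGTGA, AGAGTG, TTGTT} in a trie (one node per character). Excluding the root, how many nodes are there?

33

For each word, the new-node count is its length minus the longest prefix already in the trie:
  "GTA" → 3 new (G, T, A)
  "AGACCG" → 6 new (A, G, A, C, C, G)
  "TCC" → 3 new (T, C, C)
  "ATGC" → prefix "A" already present; 3 new (T, G, C)
  "CTT" → 3 new (C, T, T)
  "CTGCCC" → prefix "CT" already present; 4 new (G, C, C, C)
  "GGTGA" → prefix "G" already present; 4 new (G, T, G, A)
  "AGAGTG" → prefix "AGA" already present; 3 new (G, T, G)
  "TTGTT" → prefix "T" already present; 4 new (T, G, T, T)
Total nodes = 3 + 6 + 3 + 3 + 3 + 4 + 4 + 3 + 4 = 33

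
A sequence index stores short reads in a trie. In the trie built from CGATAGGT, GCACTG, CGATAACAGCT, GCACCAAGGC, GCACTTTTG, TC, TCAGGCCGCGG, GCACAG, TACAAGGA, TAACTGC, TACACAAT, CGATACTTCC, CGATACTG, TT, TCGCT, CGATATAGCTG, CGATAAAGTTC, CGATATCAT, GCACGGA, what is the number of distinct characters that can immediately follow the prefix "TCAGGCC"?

Walk "TCAGGCC" from the root, arriving at one node.
Distinct next characters after "TCAGGCC": G.
That node has 1 child edge.

1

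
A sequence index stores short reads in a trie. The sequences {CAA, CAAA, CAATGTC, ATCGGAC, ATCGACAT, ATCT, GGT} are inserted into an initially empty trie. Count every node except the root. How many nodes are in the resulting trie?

Trace insertions, counting only characters that open a new branch:
  "CAA" → 3 new (C, A, A)
  "CAAA" → prefix "CAA" already present; 1 new (A)
  "CAATGTC" → prefix "CAA" already present; 4 new (T, G, T, C)
  "ATCGGAC" → 7 new (A, T, C, G, G, A, C)
  "ATCGACAT" → prefix "ATCG" already present; 4 new (A, C, A, T)
  "ATCT" → prefix "ATC" already present; 1 new (T)
  "GGT" → 3 new (G, G, T)
Total nodes = 3 + 1 + 4 + 7 + 4 + 1 + 3 = 23

23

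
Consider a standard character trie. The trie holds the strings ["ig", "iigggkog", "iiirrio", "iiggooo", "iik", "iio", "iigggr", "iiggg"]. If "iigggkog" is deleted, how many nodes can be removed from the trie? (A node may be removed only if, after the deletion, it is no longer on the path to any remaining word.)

3

After clearing the end-marker at "iigggkog", prune upward until reaching a node still needed by another word.
The suffix "kog" (3 nodes) is used only by "iigggkog"; the node for "iiggg" still has the child "r", so pruning stops there.
Nodes removed: 3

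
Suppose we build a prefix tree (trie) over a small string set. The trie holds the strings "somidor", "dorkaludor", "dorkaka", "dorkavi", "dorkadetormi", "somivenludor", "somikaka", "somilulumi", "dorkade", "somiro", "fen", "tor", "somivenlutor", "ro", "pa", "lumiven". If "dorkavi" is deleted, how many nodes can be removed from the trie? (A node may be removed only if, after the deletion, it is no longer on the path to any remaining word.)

2

After clearing the end-marker at "dorkavi", prune upward until reaching a node still needed by another word.
The suffix "vi" (2 nodes) is used only by "dorkavi"; the node for "dorka" still has the child "l", so pruning stops there.
Nodes removed: 2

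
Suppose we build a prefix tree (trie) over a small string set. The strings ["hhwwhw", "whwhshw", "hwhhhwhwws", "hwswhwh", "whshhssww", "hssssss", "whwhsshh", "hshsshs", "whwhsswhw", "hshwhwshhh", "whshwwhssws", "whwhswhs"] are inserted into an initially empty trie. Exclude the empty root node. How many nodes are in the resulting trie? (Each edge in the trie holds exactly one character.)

68

For each word, the new-node count is its length minus the longest prefix already in the trie:
  "hhwwhw" → 6 new (h, h, w, w, h, w)
  "whwhshw" → 7 new (w, h, w, h, s, h, w)
  "hwhhhwhwws" → prefix "h" already present; 9 new (w, h, h, h, w, h, w, w, s)
  "hwswhwh" → prefix "hw" already present; 5 new (s, w, h, w, h)
  "whshhssww" → prefix "wh" already present; 7 new (s, h, h, s, s, w, w)
  "hssssss" → prefix "h" already present; 6 new (s, s, s, s, s, s)
  "whwhsshh" → prefix "whwhs" already present; 3 new (s, h, h)
  "hshsshs" → prefix "hs" already present; 5 new (h, s, s, h, s)
  "whwhsswhw" → prefix "whwhss" already present; 3 new (w, h, w)
  "hshwhwshhh" → prefix "hsh" already present; 7 new (w, h, w, s, h, h, h)
  "whshwwhssws" → prefix "whsh" already present; 7 new (w, w, h, s, s, w, s)
  "whwhswhs" → prefix "whwhs" already present; 3 new (w, h, s)
Total nodes = 6 + 7 + 9 + 5 + 7 + 6 + 3 + 5 + 3 + 7 + 7 + 3 = 68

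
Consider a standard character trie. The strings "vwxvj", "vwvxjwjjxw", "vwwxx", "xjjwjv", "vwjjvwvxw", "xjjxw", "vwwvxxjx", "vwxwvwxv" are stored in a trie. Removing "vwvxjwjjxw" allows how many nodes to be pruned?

8

After clearing the end-marker at "vwvxjwjjxw", prune upward until reaching a node still needed by another word.
The suffix "vxjwjjxw" (8 nodes) is used only by "vwvxjwjjxw"; the node for "vw" still has the child "x", so pruning stops there.
Nodes removed: 8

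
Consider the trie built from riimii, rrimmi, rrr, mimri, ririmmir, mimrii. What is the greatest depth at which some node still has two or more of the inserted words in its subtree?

5

Equivalently: take the maximum, over all pairs, of their longest common prefix length.
"mimri" and "mimrii" agree on "mimri" (5 characters) before diverging; nothing deeper is shared.
Longest shared-prefix length: 5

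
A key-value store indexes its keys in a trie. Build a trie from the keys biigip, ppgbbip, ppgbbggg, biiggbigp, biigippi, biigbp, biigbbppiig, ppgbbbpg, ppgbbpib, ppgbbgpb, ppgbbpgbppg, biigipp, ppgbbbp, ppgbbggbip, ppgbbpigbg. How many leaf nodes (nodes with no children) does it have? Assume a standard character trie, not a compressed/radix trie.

12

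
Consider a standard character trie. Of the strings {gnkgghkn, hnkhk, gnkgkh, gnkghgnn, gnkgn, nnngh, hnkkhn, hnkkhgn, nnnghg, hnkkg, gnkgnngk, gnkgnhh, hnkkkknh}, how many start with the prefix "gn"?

Walk to "gn"; the words in its subtree are exactly those with that prefix.
Matches: "gnkgghkn", "gnkghgnn", "gnkgkh", "gnkgn", "gnkgnhh", "gnkgnngk"
Count: 6

6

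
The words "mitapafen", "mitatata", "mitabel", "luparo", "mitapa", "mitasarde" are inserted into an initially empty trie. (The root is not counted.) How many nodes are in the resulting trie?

Insert word by word; a character creates a node only if that edge doesn't already exist:
  "mitapafen" → 9 new (m, i, t, a, p, a, f, e, n)
  "mitatata" → prefix "mita" already present; 4 new (t, a, t, a)
  "mitabel" → prefix "mita" already present; 3 new (b, e, l)
  "luparo" → 6 new (l, u, p, a, r, o)
  "mitapa" → prefix "mitapa" already present; 0 new (none)
  "mitasarde" → prefix "mita" already present; 5 new (s, a, r, d, e)
Total nodes = 9 + 4 + 3 + 6 + 0 + 5 = 27

27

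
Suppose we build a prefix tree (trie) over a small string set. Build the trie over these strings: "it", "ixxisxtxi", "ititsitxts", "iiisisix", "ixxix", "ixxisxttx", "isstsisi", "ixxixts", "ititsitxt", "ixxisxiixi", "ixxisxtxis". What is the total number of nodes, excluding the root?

Count nodes per top-level branch (shared prefixes stored once):
  'i'-branch (iiisisix, isstsisi, it, ititsitxt, ititsitxts, ixxisxiixi, ixxisxttx, ixxisxtxi, ixxisxtxis, ixxix, ixxixts): 42 nodes
Sum: 42

42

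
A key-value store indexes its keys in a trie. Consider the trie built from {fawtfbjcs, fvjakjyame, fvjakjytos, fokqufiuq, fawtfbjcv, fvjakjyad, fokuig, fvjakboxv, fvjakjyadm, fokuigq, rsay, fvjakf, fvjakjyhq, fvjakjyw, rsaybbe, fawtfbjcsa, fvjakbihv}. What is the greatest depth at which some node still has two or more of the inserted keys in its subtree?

9

Look for the deepest trie node that still has at least two words in its subtree.
"fawtfbjcs" and "fawtfbjcsa" agree on "fawtfbjcs" (9 characters) before diverging; nothing deeper is shared.
Longest shared-prefix length: 9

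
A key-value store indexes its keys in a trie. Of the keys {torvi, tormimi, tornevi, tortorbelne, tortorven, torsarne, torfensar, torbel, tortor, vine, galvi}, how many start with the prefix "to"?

9

Walk to "to"; the words in its subtree are exactly those with that prefix.
Words under "to": torbel, torfensar, tormimi, tornevi, torsarne, tortor, tortorbelne, tortorven, torvi
Count: 9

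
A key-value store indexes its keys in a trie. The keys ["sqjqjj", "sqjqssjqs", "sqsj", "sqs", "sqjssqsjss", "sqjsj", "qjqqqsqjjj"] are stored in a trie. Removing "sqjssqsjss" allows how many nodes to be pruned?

6

After clearing the end-marker at "sqjssqsjss", prune upward until reaching a node still needed by another word.
The suffix "sqsjss" (6 nodes) is used only by "sqjssqsjss"; the node for "sqjs" still has the child "j", so pruning stops there.
Nodes removed: 6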